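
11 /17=0.65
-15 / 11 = -1.36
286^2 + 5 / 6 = 81796.83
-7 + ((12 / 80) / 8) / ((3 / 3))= -1117/160 = -6.98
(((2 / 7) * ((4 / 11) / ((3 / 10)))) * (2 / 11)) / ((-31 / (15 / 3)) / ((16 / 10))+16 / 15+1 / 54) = -57600/2552011 = -0.02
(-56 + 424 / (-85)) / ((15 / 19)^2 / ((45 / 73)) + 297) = -935712/4572235 = -0.20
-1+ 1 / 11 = -10/11 = -0.91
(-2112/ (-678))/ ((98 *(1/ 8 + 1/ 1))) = 1408/49833 = 0.03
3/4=0.75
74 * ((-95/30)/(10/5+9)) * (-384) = 89984/11 = 8180.36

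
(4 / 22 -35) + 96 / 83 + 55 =19482/913 = 21.34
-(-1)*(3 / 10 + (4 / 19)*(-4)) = -103/190 = -0.54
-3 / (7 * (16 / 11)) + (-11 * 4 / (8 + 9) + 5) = 4031/1904 = 2.12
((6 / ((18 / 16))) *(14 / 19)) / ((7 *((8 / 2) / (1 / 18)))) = 0.01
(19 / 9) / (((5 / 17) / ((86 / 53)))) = 27778/2385 = 11.65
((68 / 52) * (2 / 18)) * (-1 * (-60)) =340/39 = 8.72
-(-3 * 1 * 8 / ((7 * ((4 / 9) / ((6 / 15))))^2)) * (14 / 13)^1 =972/2275 = 0.43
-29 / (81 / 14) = -406/81 = -5.01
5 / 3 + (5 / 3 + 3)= 19/3 = 6.33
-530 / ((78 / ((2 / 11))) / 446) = -551.00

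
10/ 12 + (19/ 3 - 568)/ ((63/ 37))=-329.03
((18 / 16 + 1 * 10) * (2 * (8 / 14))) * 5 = 445/7 = 63.57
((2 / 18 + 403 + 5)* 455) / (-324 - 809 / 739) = -247005577/432441 = -571.19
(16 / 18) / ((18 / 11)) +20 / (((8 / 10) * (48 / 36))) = 6251/324 = 19.29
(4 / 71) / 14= 2/497 = 0.00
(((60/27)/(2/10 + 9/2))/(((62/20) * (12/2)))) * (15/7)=5000/91791 = 0.05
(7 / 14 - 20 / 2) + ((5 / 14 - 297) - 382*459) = -1229509/7 = -175644.14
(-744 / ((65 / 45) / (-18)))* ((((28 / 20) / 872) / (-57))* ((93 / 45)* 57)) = -1089774/35425 = -30.76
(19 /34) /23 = 19/782 = 0.02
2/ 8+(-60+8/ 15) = -59.22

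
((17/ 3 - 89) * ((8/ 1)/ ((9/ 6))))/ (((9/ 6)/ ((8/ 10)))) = -6400/27 = -237.04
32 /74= 16/37 = 0.43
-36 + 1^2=-35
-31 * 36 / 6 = -186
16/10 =8/5 = 1.60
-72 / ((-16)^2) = -9/32 = -0.28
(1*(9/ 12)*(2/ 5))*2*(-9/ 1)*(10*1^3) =-54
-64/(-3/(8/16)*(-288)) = -1/27 = -0.04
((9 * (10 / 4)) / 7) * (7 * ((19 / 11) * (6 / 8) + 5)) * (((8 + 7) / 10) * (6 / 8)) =112185/704 = 159.35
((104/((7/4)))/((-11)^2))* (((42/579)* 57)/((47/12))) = 569088/1097591 = 0.52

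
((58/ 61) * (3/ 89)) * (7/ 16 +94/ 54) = 27289/390888 = 0.07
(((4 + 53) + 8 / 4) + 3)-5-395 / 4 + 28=-55/4 = -13.75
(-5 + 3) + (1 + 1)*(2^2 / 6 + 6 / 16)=0.08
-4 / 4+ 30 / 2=14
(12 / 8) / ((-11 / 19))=-57/22 = -2.59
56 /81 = 0.69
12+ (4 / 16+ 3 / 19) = 943/76 = 12.41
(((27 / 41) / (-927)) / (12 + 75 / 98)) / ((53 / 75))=-2450/31110841 = 0.00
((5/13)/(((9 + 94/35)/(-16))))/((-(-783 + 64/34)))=-6800/10086349 = 0.00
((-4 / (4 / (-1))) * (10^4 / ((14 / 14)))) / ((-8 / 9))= -11250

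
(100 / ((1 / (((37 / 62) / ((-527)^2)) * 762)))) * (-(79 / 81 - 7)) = 229311200/232459173 = 0.99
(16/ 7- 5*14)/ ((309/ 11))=-1738/721 = -2.41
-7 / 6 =-1.17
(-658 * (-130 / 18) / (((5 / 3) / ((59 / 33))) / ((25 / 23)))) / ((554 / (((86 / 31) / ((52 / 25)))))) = 521670625/39105198 = 13.34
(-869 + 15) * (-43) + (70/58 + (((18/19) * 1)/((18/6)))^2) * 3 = 384483655/10469 = 36725.92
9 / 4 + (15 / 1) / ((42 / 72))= 27.96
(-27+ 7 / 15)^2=158404/225 = 704.02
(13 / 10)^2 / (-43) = -0.04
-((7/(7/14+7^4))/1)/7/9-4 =-172910/43227 = -4.00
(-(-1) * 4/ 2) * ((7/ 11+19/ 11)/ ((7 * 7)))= 52/539 = 0.10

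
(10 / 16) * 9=45/8 = 5.62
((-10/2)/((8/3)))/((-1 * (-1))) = -15/8 = -1.88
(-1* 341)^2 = 116281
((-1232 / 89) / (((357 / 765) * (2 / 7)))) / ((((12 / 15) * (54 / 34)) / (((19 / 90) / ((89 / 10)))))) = -1243550/641601 = -1.94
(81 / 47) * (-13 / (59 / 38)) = -40014/2773 = -14.43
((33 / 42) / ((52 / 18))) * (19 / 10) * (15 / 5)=5643/3640 = 1.55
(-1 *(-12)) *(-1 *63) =-756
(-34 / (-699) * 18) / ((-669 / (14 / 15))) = -952/779385 = 0.00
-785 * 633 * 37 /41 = -18385485/41 = -448426.46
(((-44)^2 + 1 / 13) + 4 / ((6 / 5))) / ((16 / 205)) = 15505585/624 = 24848.69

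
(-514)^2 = 264196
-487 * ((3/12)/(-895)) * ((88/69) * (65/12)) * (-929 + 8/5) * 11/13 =-273244499/370530 = -737.44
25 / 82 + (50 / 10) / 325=1707/5330 = 0.32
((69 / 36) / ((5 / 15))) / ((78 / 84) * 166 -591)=-161/12232 = -0.01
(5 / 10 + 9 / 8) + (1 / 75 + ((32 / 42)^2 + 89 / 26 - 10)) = -4996987/1146600 = -4.36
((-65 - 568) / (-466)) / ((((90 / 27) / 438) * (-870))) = -138627/675700 = -0.21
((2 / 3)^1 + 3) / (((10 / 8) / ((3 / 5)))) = 44/25 = 1.76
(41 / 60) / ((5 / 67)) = 2747/300 = 9.16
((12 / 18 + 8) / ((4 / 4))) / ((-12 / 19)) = -247/18 = -13.72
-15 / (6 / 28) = -70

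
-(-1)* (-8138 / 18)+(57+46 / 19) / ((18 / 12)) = -70537/171 = -412.50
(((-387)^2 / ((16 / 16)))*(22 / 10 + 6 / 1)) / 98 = 6140529/490 = 12531.69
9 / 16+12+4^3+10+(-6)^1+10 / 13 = 16917/208 = 81.33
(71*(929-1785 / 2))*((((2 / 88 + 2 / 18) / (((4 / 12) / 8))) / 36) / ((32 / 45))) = 1373495/4224 = 325.16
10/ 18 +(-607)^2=3316046/9 = 368449.56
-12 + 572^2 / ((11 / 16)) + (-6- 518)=475368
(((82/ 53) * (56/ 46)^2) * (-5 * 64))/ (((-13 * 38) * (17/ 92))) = 41144320/5118581 = 8.04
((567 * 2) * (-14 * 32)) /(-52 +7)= 56448/5 = 11289.60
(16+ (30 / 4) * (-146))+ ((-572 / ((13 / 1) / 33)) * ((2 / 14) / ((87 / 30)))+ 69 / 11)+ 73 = -2392111/2233 = -1071.25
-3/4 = -0.75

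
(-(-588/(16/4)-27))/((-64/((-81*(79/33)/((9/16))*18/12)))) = 61857/44 = 1405.84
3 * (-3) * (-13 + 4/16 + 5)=279/4 = 69.75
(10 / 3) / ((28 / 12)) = 10/7 = 1.43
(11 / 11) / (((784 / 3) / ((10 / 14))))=15/5488 = 0.00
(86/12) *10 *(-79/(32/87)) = -492565/32 = -15392.66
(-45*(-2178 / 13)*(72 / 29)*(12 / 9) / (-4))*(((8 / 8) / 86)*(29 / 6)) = -196020/559 = -350.66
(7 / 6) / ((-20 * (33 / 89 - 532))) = 623/5677800 = 0.00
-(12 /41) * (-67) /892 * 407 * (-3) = -245421/9143 = -26.84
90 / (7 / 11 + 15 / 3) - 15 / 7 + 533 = 118661/217 = 546.82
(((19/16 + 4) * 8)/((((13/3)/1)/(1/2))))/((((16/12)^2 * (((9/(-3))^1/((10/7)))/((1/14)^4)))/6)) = -11205/55933696 = 0.00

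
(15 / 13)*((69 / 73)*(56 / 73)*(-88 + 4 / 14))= -5083920/69277 = -73.39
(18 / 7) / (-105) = -6/245 = -0.02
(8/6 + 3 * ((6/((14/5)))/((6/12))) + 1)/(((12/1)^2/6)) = 0.63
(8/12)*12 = 8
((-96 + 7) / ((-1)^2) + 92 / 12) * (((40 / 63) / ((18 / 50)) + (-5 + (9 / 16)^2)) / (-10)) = -25853813/1088640 = -23.75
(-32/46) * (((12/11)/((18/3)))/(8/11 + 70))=-16/8947 = 0.00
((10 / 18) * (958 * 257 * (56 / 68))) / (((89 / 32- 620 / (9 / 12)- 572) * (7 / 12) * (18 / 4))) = -126057472/4100553 = -30.74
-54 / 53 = -1.02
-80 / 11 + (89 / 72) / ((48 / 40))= -29665/4752 = -6.24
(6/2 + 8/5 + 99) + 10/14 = 3651/35 = 104.31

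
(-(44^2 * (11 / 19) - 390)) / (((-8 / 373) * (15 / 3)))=2589739/380 = 6815.10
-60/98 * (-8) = 240/49 = 4.90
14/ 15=0.93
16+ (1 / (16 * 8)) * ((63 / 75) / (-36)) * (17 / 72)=44236681/2764800 = 16.00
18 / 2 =9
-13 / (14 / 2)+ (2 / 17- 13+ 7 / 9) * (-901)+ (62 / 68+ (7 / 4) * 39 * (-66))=6855232/1071 = 6400.78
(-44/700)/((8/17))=-187/1400 = -0.13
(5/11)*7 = 35/11 = 3.18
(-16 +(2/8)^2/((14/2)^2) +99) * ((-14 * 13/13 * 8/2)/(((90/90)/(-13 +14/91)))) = 10867191/182 = 59709.84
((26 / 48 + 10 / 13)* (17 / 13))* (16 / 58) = 6953/14703 = 0.47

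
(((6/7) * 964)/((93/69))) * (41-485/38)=71371668/4123 = 17310.62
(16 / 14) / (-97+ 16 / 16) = -1/84 = -0.01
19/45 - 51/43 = -1478/1935 = -0.76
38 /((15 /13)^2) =6422/225 = 28.54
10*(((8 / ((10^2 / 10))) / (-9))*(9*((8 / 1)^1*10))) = -640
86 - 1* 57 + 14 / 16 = 239/8 = 29.88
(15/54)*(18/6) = 5/6 = 0.83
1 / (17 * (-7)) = -1/119 = -0.01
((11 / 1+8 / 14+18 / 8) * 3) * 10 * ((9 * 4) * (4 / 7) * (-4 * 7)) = -1671840/7 = -238834.29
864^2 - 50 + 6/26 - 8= 9703697/13 = 746438.23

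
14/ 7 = 2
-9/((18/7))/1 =-3.50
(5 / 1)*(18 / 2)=45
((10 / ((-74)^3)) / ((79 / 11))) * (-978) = 26895/8003174 = 0.00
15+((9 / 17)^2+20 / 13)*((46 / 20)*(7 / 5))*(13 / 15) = 4351363/216750 = 20.08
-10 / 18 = -5/9 = -0.56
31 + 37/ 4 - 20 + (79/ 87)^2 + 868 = 26917621/30276 = 889.07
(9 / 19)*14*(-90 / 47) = -11340/893 = -12.70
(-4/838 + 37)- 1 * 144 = -44835/419 = -107.00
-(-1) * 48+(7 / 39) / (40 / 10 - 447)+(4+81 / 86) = 78661579/1485822 = 52.94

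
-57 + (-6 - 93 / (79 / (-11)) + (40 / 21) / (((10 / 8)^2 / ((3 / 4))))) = -135862/2765 = -49.14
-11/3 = -3.67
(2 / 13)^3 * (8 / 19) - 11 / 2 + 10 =375815/83486 = 4.50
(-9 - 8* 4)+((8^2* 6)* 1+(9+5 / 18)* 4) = 3421/9 = 380.11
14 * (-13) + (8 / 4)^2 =-178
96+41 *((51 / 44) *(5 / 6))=11933/88 = 135.60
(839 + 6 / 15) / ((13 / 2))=8394/65 = 129.14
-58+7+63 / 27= -48.67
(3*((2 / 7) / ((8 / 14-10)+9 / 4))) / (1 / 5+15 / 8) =-320/5561 = -0.06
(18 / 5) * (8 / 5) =144/25 = 5.76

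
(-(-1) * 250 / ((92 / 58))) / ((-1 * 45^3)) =-29/16767 = 0.00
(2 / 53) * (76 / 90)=76/2385 = 0.03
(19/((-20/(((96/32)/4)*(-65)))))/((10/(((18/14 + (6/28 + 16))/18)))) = 4.50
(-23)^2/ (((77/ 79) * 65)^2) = 3301489/25050025 = 0.13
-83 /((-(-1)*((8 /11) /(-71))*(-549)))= -64823/4392 = -14.76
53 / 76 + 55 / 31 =5823/2356 = 2.47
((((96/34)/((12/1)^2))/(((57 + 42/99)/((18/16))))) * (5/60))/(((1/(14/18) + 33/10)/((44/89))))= 847/245426756 = 0.00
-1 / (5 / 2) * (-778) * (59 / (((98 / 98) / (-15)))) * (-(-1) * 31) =-8537772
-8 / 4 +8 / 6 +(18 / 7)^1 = 40/21 = 1.90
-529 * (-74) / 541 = 39146/541 = 72.36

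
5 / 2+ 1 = 7/2 = 3.50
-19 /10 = -1.90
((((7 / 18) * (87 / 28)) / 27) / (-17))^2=841/121352256 = 0.00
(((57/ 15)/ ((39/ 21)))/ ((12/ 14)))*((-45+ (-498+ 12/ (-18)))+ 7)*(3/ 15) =-149891/585 = -256.22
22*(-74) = -1628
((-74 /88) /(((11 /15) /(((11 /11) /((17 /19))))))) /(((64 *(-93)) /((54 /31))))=94905/253027456 = 0.00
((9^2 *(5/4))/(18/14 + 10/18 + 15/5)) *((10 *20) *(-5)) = -1275750/61 = -20913.93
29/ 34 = 0.85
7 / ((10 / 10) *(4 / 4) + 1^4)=7/2 = 3.50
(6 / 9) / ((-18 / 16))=-16/27 = -0.59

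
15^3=3375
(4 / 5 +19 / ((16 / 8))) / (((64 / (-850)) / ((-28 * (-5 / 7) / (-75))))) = 36.48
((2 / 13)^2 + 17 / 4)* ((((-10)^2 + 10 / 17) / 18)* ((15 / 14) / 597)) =1372275/32016712 = 0.04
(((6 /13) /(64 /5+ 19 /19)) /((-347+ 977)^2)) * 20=2/1186731 = 0.00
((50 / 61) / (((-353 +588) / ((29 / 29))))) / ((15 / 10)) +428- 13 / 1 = 3569435/8601 = 415.00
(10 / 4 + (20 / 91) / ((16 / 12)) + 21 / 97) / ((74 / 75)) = 3815025/1306396 = 2.92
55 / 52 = 1.06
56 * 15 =840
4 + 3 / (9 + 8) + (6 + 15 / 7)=1466/119 = 12.32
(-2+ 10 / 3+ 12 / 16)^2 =625/144 = 4.34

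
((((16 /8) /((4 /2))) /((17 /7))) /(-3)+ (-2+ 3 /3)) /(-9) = 58/459 = 0.13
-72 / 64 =-9/8 = -1.12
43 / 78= 0.55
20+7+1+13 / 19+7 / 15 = 8308/285 = 29.15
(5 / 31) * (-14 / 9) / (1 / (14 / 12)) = -245/837 = -0.29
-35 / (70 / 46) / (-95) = 23/95 = 0.24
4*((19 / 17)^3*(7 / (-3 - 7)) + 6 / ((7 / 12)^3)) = 985822762/8425795 = 117.00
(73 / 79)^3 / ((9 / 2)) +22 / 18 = 6201463/4437351 = 1.40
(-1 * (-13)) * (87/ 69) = 377/23 = 16.39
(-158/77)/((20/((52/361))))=-2054/138985 = -0.01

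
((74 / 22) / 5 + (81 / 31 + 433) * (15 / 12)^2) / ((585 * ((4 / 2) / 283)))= 328746101/1994850 = 164.80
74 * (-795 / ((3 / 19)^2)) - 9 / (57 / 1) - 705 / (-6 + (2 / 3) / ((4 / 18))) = -134491604/57 = -2359501.82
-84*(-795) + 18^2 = 67104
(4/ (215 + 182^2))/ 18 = 2/300051 = 0.00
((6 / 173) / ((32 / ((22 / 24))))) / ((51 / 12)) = 11/47056 = 0.00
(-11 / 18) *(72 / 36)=-11/9 = -1.22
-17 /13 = -1.31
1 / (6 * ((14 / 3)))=1/28 = 0.04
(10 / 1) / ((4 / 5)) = 25/2 = 12.50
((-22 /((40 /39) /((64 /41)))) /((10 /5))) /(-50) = 1716/5125 = 0.33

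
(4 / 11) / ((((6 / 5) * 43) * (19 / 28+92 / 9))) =840/1299331 = 0.00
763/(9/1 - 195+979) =763/793 = 0.96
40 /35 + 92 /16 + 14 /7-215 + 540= 9349/28 = 333.89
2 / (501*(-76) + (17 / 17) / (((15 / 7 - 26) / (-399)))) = -334/6355899 = 0.00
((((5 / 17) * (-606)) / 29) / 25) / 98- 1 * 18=-2174433/120785 = -18.00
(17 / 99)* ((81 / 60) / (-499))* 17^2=-14739/109780 = -0.13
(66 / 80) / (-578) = -33/23120 = 0.00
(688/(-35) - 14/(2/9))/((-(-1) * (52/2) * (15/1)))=-2893/13650 = -0.21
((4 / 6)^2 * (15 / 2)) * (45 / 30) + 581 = 586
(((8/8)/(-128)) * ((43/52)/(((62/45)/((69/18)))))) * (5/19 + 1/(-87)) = -4945/1093184 = 0.00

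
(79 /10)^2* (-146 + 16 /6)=-268363/30 = -8945.43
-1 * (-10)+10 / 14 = 75/7 = 10.71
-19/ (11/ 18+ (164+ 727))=-342/16049 = -0.02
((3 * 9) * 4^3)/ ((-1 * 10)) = -864/5 = -172.80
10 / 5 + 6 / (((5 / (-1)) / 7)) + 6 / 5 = -5.20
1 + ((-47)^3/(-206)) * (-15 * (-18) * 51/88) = 714830419/9064 = 78864.79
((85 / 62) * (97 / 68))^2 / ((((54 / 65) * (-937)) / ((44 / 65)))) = -2587475/777994848 = 0.00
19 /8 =2.38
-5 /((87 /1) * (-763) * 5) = 1/66381 = 0.00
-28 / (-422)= 14/211 = 0.07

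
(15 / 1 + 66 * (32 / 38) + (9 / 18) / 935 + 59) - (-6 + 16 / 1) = 4248659/35530 = 119.58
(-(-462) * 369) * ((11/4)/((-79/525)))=-492255225/158 = -3115539.40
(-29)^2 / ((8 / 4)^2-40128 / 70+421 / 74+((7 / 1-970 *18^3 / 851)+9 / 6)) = -25049185/214529099 = -0.12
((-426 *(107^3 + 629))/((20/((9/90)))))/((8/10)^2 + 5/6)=-391602204/221 = -1771955.67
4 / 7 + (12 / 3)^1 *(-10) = -39.43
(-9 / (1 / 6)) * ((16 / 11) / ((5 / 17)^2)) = -249696/275 = -907.99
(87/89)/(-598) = -87/53222 = 0.00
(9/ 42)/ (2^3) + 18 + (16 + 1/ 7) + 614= 72595/112 = 648.17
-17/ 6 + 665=3973/6 = 662.17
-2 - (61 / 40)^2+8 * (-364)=-4666121/1600 = -2916.33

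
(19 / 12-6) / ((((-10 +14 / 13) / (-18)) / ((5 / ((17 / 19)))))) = -196365/3944 = -49.79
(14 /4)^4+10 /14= 16887/112 = 150.78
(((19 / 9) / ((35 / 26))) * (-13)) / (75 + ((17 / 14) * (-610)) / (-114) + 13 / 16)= -1952288/7882005 = -0.25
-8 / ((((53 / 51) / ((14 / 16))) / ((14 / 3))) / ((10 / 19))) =-16660/1007 = -16.54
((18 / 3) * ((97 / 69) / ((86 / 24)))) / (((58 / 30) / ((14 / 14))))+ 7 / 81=3029287/2323161 = 1.30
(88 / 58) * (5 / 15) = 44/87 = 0.51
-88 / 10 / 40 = -11/50 = -0.22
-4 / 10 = -2/5 = -0.40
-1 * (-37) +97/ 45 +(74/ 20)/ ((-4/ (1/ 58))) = 163447/4176 = 39.14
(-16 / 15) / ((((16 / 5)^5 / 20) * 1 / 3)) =-3125/16384 = -0.19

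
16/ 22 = 8/11 = 0.73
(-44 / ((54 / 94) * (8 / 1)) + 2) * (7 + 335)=-7771/3 = -2590.33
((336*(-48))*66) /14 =-76032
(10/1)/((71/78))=780/71 = 10.99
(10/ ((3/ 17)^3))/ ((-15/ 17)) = -167042/81 = -2062.25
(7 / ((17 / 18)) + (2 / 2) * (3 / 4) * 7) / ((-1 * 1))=-861/68 = -12.66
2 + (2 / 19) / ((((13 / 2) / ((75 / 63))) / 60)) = 5458/1729 = 3.16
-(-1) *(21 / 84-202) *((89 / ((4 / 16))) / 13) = -71823/13 = -5524.85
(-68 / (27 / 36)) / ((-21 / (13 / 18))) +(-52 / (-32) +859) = 3917939/4536 = 863.74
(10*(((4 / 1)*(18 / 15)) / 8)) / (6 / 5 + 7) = 30/41 = 0.73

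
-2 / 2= -1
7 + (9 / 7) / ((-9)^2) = 442/63 = 7.02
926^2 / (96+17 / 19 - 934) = -16292044/15905 = -1024.33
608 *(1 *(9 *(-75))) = -410400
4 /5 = 0.80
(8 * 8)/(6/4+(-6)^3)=-128/429 = -0.30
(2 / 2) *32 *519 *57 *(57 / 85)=53959392/85 = 634816.38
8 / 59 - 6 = -346/59 = -5.86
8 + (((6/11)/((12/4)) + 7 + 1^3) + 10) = 288/11 = 26.18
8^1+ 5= 13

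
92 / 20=4.60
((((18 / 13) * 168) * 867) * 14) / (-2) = -18352656/13 = -1411742.77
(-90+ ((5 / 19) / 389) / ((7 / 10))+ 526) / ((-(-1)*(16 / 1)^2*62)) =11278691/410584832 = 0.03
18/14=9/7 = 1.29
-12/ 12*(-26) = 26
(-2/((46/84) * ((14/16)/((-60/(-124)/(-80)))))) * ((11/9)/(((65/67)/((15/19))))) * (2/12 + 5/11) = 2747/176111 = 0.02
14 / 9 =1.56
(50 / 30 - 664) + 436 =-679/3 = -226.33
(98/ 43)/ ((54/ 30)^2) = 0.70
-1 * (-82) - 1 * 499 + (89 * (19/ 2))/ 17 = -12487/34 = -367.26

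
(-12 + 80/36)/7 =-88/63 = -1.40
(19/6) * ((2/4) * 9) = 57/4 = 14.25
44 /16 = 11/4 = 2.75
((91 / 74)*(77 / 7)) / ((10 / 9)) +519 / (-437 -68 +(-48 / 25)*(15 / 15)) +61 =72.15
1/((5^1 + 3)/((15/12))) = 5/32 = 0.16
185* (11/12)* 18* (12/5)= 7326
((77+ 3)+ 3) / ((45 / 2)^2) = 332/2025 = 0.16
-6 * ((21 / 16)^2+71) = -55851/128 = -436.34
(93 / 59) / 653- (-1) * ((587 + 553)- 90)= 40453443/38527 = 1050.00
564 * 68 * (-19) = -728688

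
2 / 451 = 2/451 = 0.00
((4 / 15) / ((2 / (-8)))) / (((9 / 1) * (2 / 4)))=-32/135 = -0.24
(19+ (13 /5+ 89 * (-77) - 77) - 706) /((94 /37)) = -704332/235 = -2997.16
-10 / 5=-2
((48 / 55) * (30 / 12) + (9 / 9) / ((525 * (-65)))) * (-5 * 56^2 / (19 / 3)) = -366907072/67925 = -5401.65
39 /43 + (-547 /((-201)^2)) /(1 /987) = -7213196/579081 = -12.46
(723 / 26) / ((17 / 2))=723/221 = 3.27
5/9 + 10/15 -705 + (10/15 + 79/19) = -119521/171 = -698.95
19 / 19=1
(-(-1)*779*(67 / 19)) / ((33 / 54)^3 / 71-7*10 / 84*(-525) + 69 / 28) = 194199768/31103599 = 6.24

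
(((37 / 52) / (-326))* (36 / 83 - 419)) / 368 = 1285417/517781888 = 0.00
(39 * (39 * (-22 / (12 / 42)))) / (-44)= 10647/4 = 2661.75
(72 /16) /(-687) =-3/458 = -0.01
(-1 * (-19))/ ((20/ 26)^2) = 3211/100 = 32.11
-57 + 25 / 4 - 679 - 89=-818.75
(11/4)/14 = 11/56 = 0.20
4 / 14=2/7 = 0.29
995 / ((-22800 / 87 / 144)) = -51939/95 = -546.73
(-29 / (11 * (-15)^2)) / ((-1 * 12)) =29/29700 = 0.00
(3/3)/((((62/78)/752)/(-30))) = -879840/31 = -28381.94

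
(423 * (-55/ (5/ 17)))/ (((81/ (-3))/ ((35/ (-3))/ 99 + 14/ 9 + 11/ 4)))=3975025/324 = 12268.60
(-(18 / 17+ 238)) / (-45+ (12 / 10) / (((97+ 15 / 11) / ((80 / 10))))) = 10993120/2064837 = 5.32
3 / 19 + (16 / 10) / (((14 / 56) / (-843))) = -512529/95 = -5395.04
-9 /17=-0.53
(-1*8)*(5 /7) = -40/7 = -5.71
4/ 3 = 1.33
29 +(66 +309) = 404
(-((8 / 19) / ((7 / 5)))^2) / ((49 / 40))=-64000/866761 = -0.07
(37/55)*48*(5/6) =296/11 = 26.91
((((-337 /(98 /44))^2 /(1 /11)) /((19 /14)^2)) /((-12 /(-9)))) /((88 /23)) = 948187581/35378 = 26801.62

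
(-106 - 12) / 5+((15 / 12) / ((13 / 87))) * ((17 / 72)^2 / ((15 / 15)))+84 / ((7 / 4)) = 11171957/449280 = 24.87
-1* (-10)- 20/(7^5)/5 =168066/16807 = 10.00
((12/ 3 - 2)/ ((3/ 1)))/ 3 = 2/9 = 0.22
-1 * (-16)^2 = -256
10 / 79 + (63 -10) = 4197/79 = 53.13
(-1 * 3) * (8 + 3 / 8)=-25.12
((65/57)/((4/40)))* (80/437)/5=10400/24909 = 0.42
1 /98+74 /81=7333/7938 = 0.92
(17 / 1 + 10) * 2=54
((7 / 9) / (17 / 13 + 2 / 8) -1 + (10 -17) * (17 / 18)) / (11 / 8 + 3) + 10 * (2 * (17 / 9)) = 36.15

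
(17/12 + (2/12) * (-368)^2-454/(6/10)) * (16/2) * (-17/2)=-4450345/3 = -1483448.33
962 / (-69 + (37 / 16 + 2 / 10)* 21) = -76960/1299 = -59.25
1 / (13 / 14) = 14/13 = 1.08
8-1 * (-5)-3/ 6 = 25/2 = 12.50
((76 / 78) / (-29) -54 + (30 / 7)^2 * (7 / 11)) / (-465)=3687724/40495455 = 0.09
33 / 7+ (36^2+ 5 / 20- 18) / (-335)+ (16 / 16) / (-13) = 100197/121940 = 0.82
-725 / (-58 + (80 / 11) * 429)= -725/3062 = -0.24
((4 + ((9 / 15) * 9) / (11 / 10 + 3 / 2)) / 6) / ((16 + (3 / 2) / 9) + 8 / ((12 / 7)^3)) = 2844/49855 = 0.06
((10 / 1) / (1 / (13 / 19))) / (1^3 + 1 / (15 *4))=7800/1159 = 6.73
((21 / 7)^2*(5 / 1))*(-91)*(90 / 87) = -122850/29 = -4236.21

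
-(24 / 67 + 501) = -33591/67 = -501.36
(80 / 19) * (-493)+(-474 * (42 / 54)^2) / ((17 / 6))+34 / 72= -8436191/3876 = -2176.52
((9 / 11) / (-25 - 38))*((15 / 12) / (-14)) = 5/4312 = 0.00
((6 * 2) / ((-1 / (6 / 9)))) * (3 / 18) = -4/3 = -1.33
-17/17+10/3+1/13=94/39 = 2.41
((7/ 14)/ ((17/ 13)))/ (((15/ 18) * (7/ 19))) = 741/595 = 1.25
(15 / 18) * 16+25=115/3 = 38.33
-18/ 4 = -9/2 = -4.50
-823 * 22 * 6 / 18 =-6035.33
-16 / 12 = -4/3 = -1.33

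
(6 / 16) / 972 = 1/2592 = 0.00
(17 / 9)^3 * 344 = 1690072/729 = 2318.34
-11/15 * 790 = -1738/3 = -579.33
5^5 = 3125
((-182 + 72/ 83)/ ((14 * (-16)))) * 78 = 63.07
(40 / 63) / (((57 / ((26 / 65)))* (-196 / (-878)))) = 3512/175959 = 0.02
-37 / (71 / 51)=-1887/71 = -26.58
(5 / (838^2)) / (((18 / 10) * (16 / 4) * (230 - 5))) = 1/227527056 = 0.00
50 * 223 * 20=223000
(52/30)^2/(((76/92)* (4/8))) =31096/4275 = 7.27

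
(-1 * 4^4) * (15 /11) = -3840/11 = -349.09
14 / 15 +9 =149/15 = 9.93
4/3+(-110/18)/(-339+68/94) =193373/143091 = 1.35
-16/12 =-4/3 = -1.33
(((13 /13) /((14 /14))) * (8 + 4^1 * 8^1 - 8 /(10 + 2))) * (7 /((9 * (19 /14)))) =11564/513 = 22.54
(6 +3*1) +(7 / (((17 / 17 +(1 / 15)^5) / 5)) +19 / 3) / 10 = 299194039/22781280 = 13.13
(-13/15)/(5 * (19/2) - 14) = -0.03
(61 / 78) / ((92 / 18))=183/1196 = 0.15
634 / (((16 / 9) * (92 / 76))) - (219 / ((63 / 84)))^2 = -15634369/184 = -84969.40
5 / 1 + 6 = 11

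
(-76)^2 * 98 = 566048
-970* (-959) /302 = 465115/151 = 3080.23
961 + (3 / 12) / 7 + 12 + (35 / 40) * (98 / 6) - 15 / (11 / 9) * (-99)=369991/168 = 2202.33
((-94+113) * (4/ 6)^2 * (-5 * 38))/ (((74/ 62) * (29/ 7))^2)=-679965160/10361961 = -65.62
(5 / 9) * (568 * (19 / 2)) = 26980/9 = 2997.78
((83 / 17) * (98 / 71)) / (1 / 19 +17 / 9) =8379/2414 = 3.47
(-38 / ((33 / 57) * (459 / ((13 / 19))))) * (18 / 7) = -988/3927 = -0.25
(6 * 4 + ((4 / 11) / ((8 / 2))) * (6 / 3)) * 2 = 532/11 = 48.36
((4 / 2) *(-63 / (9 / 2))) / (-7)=4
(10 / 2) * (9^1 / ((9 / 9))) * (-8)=-360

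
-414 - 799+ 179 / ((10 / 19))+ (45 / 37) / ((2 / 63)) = -154399/185 = -834.59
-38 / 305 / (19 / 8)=-0.05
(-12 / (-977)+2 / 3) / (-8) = -995/11724 = -0.08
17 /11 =1.55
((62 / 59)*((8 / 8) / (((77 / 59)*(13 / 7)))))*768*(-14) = -666624/143 = -4661.71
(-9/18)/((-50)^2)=-1/5000 = 0.00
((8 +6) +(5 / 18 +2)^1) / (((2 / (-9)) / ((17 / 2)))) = -4981/8 = -622.62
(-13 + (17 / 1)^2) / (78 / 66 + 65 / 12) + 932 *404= 327992320/871 = 376569.83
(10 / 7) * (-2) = -20/7 = -2.86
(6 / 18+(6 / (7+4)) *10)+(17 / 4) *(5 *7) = 20399/132 = 154.54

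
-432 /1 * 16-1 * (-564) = -6348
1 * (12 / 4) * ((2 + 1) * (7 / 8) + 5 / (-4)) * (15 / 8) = 495/64 = 7.73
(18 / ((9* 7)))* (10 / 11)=20/77 = 0.26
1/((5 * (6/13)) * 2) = 0.22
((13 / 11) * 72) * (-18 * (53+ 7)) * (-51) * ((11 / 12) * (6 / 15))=1718496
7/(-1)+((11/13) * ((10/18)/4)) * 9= -309/52 = -5.94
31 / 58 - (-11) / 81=3149/4698 = 0.67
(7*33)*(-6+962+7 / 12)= 883883/4 = 220970.75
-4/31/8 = -1/62 = -0.02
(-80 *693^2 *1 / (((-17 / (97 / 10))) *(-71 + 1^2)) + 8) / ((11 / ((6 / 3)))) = -53237672/935 = -56938.69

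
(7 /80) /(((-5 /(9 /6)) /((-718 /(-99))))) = -2513/13200 = -0.19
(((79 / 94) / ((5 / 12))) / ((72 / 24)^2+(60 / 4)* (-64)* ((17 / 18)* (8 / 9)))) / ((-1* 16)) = 6399/40451960 = 0.00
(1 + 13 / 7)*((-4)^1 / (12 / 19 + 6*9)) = -760/3633 = -0.21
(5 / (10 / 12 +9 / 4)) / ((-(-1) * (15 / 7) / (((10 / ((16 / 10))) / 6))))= 175/222 = 0.79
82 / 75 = 1.09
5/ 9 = 0.56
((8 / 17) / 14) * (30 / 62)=60/3689 = 0.02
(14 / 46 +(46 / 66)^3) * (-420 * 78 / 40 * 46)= -96714800/3993 = -24221.09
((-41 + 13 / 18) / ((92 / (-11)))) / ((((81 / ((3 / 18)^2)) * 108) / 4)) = 7975/130380192 = 0.00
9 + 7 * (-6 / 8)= 15/4 = 3.75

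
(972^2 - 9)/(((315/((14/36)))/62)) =650845/9 = 72316.11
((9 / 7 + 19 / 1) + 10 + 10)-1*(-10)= 50.29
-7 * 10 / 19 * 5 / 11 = -350/209 = -1.67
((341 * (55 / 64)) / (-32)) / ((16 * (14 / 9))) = -168795/458752 = -0.37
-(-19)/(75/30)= 38/5 = 7.60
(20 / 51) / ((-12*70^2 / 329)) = -47/21420 = 0.00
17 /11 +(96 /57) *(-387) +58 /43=-5831621/8987 = -648.90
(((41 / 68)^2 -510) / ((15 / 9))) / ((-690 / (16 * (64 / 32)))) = 2356559/166175 = 14.18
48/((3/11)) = 176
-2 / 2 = -1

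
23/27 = 0.85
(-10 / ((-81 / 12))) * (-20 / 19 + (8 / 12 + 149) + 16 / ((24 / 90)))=475640/1539 = 309.06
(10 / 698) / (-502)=-5/175198 = 0.00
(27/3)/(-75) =-3/25 = -0.12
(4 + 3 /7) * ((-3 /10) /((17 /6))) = -279/595 = -0.47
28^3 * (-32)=-702464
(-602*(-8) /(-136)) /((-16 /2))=301/68 = 4.43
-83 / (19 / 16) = -1328/19 = -69.89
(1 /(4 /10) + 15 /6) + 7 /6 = 37/6 = 6.17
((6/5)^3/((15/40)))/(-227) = -576/28375 = -0.02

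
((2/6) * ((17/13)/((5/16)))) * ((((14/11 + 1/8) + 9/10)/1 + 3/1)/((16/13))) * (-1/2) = -13209/4400 = -3.00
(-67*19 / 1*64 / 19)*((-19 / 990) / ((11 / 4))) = 162944/5445 = 29.93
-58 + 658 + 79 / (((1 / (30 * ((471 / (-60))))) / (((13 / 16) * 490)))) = -118501065/16 = -7406316.56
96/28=3.43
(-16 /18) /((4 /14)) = -28/9 = -3.11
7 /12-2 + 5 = 43/12 = 3.58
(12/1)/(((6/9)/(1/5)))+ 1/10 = 37/10 = 3.70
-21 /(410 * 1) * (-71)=1491/410 = 3.64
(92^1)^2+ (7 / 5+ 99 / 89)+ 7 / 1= 3770713/445 = 8473.51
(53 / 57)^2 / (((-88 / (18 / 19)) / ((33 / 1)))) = -0.31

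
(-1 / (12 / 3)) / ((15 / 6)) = -1/10 = -0.10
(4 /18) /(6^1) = 0.04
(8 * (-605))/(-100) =242/5 = 48.40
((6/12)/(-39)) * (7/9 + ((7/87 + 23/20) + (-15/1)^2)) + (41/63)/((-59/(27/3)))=-506091539/168157080 = -3.01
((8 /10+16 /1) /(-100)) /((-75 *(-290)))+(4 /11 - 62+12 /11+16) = -444062577/9968750 = -44.55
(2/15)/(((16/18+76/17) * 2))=51/4100 = 0.01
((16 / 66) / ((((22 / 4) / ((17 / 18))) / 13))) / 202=884/329967 = 0.00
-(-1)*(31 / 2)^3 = 29791/8 = 3723.88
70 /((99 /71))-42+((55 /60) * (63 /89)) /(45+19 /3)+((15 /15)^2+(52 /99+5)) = 115443/7832 = 14.74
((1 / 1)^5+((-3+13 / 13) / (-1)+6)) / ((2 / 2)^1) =9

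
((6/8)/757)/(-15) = -1/15140 = 0.00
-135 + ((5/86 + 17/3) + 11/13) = -430751/3354 = -128.43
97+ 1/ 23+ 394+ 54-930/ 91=1119386/2093 = 534.82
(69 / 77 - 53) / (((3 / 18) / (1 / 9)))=-8024/231 = -34.74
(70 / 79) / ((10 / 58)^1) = 406/79 = 5.14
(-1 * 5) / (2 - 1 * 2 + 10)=-1/2 = -0.50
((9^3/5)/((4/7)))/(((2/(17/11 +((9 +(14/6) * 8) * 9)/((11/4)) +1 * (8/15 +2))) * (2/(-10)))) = -26557713/440 = -60358.44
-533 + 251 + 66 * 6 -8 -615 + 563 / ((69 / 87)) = 200.87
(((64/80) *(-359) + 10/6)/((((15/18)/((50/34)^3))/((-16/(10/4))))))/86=17132000/211259 = 81.09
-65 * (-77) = 5005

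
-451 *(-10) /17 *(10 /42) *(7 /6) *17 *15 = 18791.67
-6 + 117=111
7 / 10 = 0.70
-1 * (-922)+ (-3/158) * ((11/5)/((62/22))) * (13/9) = 67737767/73470 = 921.98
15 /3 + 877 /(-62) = -567/62 = -9.15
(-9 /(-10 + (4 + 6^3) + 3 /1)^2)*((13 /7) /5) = -13/176435 = 0.00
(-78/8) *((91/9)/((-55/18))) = 3549/110 = 32.26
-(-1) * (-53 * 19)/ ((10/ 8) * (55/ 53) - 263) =213484/55481 = 3.85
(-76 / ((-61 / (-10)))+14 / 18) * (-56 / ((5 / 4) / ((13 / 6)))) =9337328/8235 = 1133.86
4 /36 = 1/9 = 0.11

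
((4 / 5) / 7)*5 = 4/7 = 0.57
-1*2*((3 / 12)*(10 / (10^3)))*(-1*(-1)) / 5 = -1/1000 = 0.00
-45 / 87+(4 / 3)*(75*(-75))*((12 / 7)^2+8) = -116580735/1421 = -82041.33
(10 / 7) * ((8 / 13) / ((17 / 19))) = 1520/1547 = 0.98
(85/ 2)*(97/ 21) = 8245/42 = 196.31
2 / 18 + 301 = 2710/9 = 301.11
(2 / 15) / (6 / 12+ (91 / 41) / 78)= 82/325 = 0.25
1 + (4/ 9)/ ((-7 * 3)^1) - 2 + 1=-0.02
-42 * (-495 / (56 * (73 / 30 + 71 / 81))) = 601425/5362 = 112.16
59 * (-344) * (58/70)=-588584/35 = -16816.69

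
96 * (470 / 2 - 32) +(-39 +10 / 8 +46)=77985/4 = 19496.25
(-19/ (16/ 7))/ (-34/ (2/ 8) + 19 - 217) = 133/5344 = 0.02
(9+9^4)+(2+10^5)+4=106576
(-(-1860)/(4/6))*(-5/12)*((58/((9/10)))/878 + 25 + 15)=-61352875/1317 = -46585.33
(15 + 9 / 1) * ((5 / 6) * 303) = 6060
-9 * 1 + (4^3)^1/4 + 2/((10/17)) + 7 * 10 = 402/5 = 80.40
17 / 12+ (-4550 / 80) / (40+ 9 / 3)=97/1032 = 0.09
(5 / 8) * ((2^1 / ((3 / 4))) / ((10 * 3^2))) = 1/54 = 0.02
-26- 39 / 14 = -403/14 = -28.79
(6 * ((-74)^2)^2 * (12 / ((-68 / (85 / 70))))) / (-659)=269879184/4613 = 58504.05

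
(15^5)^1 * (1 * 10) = 7593750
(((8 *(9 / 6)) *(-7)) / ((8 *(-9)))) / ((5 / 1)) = 7/30 = 0.23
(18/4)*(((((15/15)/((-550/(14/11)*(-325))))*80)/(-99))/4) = -14/2162875 = 0.00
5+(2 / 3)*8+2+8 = 61/3 = 20.33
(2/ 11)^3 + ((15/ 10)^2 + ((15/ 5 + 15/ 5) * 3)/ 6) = 5.26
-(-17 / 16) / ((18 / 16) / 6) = 17/3 = 5.67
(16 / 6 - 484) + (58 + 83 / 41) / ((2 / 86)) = 258265/123 = 2099.72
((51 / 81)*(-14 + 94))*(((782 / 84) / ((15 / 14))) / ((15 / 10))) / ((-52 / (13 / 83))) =-0.88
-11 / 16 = -0.69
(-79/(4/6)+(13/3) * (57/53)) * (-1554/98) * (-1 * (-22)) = 14733807/371 = 39713.77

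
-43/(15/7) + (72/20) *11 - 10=143/15 = 9.53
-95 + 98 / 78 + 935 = 32809/39 = 841.26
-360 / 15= -24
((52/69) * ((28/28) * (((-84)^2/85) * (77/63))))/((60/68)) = 448448/5175 = 86.66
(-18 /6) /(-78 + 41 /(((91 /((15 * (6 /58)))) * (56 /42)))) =10556/272611 = 0.04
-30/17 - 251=-4297/17 = -252.76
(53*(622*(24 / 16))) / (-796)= -49449/796 = -62.12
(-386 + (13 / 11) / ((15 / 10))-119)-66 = -18817/33 = -570.21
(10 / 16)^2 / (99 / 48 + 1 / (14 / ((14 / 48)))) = 3/16 = 0.19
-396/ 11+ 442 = 406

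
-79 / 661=-0.12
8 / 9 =0.89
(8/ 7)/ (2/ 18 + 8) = 72/511 = 0.14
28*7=196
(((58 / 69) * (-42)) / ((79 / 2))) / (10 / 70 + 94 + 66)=-11368/2036857 = -0.01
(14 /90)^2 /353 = 49/714825 = 0.00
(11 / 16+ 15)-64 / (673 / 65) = 102363/10768 = 9.51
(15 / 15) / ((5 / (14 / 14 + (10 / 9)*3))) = 13/15 = 0.87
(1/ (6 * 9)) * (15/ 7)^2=0.09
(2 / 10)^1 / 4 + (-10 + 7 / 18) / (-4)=883/360 = 2.45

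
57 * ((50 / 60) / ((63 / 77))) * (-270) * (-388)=6081900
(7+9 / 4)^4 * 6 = 43925.65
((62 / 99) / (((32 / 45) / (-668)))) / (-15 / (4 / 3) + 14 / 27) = 698895/12749 = 54.82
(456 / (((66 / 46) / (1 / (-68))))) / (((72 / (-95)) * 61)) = 41515/410652 = 0.10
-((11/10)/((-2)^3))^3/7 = 1331/3584000 = 0.00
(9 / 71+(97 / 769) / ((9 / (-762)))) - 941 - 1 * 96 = -171586024/163797 = -1047.55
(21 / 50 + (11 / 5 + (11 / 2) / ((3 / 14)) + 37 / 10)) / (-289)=-2399/21675 = -0.11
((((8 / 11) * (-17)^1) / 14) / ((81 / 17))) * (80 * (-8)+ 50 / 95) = 118.52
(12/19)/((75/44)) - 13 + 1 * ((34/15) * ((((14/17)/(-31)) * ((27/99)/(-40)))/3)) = -12273821/971850 = -12.63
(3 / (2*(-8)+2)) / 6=-1/28 = -0.04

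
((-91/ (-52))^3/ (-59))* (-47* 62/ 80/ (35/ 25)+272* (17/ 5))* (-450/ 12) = 184969365/60416 = 3061.60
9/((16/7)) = 63/16 = 3.94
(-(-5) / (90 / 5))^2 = 25/324 = 0.08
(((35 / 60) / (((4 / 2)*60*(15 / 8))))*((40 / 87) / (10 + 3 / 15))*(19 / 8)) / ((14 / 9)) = 19/106488 = 0.00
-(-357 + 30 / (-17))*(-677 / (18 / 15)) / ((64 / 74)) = -254623085/1088 = -234028.57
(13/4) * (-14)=-91/2 = -45.50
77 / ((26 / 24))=924/13 = 71.08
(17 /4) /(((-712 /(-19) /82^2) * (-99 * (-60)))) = 542963/4229280 = 0.13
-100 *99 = -9900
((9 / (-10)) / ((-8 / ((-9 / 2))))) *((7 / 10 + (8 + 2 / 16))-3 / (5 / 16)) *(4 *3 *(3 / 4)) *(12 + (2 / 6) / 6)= 544887/12800 = 42.57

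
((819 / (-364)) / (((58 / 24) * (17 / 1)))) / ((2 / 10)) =-0.27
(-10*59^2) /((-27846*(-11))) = -0.11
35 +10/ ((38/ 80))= 1065/19 = 56.05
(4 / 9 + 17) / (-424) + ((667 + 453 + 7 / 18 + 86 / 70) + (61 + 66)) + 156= 187595213/133560 = 1404.58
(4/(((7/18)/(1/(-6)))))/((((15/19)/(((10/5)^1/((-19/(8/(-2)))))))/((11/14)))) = -176/245 = -0.72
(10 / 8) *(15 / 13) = 75/52 = 1.44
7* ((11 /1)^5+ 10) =1127427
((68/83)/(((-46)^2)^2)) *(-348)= -1479/23226803 = 0.00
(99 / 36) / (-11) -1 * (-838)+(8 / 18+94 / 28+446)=324463/252 = 1287.55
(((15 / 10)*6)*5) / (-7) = -45/7 = -6.43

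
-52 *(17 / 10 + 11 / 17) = -122.05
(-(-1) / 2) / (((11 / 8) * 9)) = 4/99 = 0.04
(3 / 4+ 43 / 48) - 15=-641/48 = -13.35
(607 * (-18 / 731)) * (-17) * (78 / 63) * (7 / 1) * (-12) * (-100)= 113630400/43 = 2642567.44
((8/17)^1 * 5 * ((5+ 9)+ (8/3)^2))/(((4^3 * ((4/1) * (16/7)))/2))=3325/19584 = 0.17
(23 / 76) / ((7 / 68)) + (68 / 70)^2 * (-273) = -846821/3325 = -254.68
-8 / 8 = -1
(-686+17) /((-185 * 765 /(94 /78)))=10481/1839825 = 0.01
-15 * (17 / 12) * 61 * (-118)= 305915/2 = 152957.50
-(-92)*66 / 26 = 3036/13 = 233.54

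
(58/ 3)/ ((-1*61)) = -58/183 = -0.32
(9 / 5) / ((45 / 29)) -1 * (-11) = 304/25 = 12.16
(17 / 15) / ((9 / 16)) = 272/135 = 2.01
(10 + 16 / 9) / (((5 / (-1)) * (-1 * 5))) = 106/225 = 0.47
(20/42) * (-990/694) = -1650/2429 = -0.68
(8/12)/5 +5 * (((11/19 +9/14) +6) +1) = 164557/3990 = 41.24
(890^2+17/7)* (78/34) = 216243963/119 = 1817176.16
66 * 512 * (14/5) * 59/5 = 27912192/25 = 1116487.68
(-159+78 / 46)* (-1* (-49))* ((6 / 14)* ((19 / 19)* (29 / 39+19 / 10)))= -13055553/1495 = -8732.81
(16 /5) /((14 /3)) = 24/35 = 0.69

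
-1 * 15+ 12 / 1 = -3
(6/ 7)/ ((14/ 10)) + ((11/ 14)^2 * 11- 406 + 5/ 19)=-1483395/3724 = -398.33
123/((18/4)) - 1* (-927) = 2863/3 = 954.33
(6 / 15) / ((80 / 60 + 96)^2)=9/213160 = 0.00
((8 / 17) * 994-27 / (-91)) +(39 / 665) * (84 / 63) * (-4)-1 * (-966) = 1433.75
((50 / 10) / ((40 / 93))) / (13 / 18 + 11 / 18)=279/32 = 8.72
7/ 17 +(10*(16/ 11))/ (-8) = -263/187 = -1.41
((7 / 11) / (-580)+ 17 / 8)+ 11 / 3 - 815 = -30976537/38280 = -809.21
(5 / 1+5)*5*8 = 400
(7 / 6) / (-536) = -7/3216 = 0.00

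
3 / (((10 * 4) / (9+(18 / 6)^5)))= 189/10 = 18.90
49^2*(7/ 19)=16807/19 = 884.58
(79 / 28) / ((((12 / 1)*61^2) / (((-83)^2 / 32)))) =544231/40008192 = 0.01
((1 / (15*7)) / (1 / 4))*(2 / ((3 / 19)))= 152/315 = 0.48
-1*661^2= -436921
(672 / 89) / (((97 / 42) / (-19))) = -536256/8633 = -62.12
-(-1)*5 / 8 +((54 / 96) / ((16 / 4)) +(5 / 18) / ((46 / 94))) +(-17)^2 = 3846335/13248 = 290.33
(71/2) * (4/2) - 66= 5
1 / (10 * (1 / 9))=9/10 = 0.90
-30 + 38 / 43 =-1252/43 = -29.12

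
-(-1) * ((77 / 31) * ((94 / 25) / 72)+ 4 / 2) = 59419/27900 = 2.13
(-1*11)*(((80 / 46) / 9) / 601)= -440/124407 = 0.00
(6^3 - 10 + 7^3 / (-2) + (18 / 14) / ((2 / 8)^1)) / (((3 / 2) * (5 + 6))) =185/77 = 2.40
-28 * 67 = -1876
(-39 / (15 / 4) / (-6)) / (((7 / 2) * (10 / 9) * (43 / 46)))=3588/7525 = 0.48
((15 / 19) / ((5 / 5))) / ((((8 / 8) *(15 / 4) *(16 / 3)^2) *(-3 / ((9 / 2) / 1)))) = -27/2432 = -0.01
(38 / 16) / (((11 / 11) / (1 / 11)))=19/88 = 0.22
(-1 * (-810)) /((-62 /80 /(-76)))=79432.26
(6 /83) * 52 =3.76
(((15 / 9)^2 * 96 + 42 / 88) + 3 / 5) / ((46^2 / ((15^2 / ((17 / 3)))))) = 7951995/1582768 = 5.02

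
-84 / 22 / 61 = -42/671 = -0.06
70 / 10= 7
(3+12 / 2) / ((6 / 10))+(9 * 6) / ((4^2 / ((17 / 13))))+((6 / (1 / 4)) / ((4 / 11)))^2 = 455043/104 = 4375.41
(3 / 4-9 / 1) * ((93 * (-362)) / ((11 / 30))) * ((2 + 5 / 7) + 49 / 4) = 11335221.96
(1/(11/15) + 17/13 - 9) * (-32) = 202.52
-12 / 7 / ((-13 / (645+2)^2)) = 5023308/91 = 55201.19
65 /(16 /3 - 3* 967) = -195/8687 = -0.02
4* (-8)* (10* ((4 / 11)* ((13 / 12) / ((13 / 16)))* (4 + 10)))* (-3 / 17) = 71680/187 = 383.32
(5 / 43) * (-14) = -70/43 = -1.63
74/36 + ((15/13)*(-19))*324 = -1661639/234 = -7101.02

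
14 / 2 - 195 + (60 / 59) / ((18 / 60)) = -184.61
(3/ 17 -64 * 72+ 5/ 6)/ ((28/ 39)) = -6108869/952 = -6416.88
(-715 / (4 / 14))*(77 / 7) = -55055/2 = -27527.50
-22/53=-0.42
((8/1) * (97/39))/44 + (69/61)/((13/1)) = 14111/26169 = 0.54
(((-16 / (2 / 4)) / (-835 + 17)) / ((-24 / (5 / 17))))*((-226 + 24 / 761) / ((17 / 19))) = 32672780/269852883 = 0.12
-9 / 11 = -0.82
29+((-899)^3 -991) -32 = -726573693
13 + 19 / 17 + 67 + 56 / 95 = 131957/1615 = 81.71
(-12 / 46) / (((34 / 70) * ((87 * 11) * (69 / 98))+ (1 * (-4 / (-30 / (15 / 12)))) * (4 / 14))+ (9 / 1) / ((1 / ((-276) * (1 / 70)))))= -12348/13813915 = 0.00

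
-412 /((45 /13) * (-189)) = 0.63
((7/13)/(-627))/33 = -7/268983 = 0.00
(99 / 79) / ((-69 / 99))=-3267/1817 = -1.80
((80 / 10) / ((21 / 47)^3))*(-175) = -20764600/1323 = -15695.09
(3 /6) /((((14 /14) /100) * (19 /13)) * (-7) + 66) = 0.01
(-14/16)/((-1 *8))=7/64 = 0.11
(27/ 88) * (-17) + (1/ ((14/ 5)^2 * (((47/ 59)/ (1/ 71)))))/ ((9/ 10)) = -675147703/129502296 = -5.21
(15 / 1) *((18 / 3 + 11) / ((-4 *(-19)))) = 255/76 = 3.36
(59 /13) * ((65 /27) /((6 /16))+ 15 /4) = 194405/4212 = 46.16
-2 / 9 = -0.22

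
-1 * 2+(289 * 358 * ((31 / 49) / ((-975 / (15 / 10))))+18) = -1348861/15925 = -84.70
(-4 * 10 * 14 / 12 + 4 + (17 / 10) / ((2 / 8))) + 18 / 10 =-511/15 = -34.07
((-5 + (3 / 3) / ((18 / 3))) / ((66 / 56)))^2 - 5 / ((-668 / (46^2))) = 53451257/1636767 = 32.66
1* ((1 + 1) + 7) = 9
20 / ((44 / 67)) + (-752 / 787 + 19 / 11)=270326/8657 = 31.23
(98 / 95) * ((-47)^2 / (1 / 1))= 216482/95 = 2278.76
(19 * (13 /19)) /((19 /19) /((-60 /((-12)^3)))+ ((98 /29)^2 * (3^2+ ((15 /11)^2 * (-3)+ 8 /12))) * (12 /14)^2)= 508805/2469648 = 0.21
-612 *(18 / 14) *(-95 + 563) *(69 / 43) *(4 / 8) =-88932168/301 = -295455.71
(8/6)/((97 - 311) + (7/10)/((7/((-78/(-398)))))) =-7960/1277463 = -0.01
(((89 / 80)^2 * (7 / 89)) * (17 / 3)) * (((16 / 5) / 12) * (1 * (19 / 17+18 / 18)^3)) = 50463/36125 = 1.40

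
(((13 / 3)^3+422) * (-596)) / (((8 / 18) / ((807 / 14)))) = -544740871/14 = -38910062.21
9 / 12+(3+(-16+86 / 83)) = -11.21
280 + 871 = 1151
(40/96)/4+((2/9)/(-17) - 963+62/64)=-4709659/4896 = -961.94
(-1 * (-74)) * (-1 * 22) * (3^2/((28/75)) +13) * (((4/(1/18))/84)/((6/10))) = -4228730/49 = -86300.61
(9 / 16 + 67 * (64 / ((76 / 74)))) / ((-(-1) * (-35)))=-119.31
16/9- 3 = -11/9 = -1.22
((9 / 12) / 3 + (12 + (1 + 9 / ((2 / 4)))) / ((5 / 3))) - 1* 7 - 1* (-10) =437/20 = 21.85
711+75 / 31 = 22116/31 = 713.42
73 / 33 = 2.21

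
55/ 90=11/18 = 0.61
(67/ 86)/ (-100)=-67/8600 = -0.01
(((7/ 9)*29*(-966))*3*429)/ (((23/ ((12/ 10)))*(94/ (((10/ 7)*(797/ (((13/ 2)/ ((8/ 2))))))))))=-512553888/47 = -10905401.87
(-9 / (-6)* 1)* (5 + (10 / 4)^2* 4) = 45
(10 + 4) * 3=42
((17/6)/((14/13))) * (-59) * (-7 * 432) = 469404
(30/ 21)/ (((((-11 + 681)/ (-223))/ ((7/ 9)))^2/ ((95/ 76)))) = 348103/2908872 = 0.12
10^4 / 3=10000/3 = 3333.33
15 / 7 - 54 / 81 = 31/21 = 1.48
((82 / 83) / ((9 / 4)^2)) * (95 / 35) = 24928/47061 = 0.53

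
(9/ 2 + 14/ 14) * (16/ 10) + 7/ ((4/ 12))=149/5 = 29.80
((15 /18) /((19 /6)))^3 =0.02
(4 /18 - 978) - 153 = -10177/9 = -1130.78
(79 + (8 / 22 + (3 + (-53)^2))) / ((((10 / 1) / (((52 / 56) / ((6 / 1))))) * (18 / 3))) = 82693/11088 = 7.46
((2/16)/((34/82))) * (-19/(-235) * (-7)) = -5453/31960 = -0.17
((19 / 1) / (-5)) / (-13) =19/65 = 0.29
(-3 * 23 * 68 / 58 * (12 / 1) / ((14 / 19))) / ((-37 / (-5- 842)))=-32360724/1073 = -30159.11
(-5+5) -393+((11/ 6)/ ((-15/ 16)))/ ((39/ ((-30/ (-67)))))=-3080903/7839 = -393.02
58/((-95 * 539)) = -58/51205 = 0.00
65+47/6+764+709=9275/6 = 1545.83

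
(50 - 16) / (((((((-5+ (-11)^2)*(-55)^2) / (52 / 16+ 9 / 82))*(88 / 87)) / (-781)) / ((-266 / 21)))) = 12636083/3968800 = 3.18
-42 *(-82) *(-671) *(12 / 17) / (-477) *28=86274496/901 = 95754.16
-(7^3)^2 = -117649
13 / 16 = 0.81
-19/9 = -2.11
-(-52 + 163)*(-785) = 87135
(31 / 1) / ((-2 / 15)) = -465/2 = -232.50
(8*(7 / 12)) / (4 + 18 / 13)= 13/15 = 0.87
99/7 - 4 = 71/7 = 10.14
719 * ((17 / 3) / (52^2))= 12223/8112 = 1.51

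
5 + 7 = 12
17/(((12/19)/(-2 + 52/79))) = -36.12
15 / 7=2.14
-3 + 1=-2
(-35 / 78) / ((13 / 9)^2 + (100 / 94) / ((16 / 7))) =-177660/1010347 = -0.18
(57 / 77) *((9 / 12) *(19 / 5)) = 3249/1540 = 2.11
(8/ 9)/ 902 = 4/4059 = 0.00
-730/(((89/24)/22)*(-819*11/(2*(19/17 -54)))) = -21000640/413049 = -50.84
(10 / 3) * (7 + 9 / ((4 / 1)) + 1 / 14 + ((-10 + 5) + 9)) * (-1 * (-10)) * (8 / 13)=74600/273 = 273.26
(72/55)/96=3/220 = 0.01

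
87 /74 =1.18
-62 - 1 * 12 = -74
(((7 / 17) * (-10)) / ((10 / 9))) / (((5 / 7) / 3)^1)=-1323/85 = -15.56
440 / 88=5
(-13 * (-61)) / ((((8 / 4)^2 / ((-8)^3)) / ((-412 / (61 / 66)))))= 45247488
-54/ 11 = -4.91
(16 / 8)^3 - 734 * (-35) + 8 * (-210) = 24018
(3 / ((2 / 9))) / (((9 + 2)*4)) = 27/88 = 0.31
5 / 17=0.29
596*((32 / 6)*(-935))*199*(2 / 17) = -208743040/3 = -69581013.33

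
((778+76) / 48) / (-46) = -427/1104 = -0.39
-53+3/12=-211/4 = -52.75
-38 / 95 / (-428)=1/1070 = 0.00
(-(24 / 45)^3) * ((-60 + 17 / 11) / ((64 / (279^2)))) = 14830152/1375 = 10785.57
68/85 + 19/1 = 99/5 = 19.80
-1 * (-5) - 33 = -28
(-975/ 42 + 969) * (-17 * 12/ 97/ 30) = -225097/3395 = -66.30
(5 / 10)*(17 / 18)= 0.47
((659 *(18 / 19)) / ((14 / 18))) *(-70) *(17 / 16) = -4537215/76 = -59700.20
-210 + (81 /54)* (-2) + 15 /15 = -212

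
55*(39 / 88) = 195/8 = 24.38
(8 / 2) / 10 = 2/5 = 0.40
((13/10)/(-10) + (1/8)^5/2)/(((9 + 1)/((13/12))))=-922857/65536000 = -0.01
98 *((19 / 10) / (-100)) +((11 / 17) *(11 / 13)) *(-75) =-4743251/110500 = -42.93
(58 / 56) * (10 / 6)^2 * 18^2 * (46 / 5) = 60030/7 = 8575.71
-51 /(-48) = 17/16 = 1.06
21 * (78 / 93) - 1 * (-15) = 1011/31 = 32.61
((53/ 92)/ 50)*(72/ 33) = 159/6325 = 0.03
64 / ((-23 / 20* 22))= -640/253 = -2.53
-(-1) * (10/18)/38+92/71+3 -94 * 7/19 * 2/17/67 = 6185873/1455642 = 4.25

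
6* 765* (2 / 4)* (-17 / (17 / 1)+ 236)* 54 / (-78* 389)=-4853925/5057 = -959.84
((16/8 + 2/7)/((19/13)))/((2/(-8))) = -6.26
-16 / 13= -1.23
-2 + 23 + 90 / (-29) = 519/29 = 17.90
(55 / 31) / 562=55/17422 = 0.00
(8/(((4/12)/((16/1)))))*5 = 1920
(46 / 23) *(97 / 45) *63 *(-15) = -4074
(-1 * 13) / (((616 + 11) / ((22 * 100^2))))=-260000/57 = -4561.40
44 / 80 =11/20 = 0.55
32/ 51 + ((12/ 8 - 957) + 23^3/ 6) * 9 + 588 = 522221/51 = 10239.63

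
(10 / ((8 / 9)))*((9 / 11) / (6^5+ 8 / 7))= 567/479072 = 0.00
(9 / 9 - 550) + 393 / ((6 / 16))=499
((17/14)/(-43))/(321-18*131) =17/1226274 = 0.00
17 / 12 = 1.42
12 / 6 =2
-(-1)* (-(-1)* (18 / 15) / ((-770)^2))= 3/1482250 = 0.00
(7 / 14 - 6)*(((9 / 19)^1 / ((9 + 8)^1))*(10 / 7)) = -495/2261 = -0.22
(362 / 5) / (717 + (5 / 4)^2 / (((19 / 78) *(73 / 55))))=4016752/40047285 = 0.10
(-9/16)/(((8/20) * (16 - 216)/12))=27/320 = 0.08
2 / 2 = 1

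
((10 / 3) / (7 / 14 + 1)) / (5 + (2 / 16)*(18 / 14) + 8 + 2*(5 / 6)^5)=60480/380057 = 0.16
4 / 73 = 0.05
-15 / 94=-0.16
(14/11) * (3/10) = 21/55 = 0.38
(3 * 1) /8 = 3/8 = 0.38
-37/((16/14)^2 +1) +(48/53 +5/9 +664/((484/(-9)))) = -175638934/6522021 = -26.93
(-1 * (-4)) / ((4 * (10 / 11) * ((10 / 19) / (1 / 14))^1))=209/1400 = 0.15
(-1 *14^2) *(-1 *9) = 1764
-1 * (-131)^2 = -17161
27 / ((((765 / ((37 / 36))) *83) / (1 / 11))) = 37/931260 = 0.00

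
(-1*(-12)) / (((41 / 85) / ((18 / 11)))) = 18360/451 = 40.71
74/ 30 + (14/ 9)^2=1979/405 = 4.89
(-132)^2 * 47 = 818928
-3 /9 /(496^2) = -1/738048 = 0.00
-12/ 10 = -6/5 = -1.20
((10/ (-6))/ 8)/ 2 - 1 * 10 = -485/48 = -10.10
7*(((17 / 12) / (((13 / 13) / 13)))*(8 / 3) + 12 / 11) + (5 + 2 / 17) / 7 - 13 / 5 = 20589962/58905 = 349.55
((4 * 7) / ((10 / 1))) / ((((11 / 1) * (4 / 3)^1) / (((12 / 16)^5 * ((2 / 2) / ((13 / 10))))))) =5103/146432 = 0.03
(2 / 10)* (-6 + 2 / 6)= -17/15 = -1.13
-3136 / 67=-46.81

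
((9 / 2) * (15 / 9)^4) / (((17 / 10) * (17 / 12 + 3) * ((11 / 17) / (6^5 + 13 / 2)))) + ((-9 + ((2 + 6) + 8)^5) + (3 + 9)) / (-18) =-2512187/954 = -2633.32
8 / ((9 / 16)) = 128/9 = 14.22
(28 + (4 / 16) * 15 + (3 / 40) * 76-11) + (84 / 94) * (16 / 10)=26207/940 = 27.88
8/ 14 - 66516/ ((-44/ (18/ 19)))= 2096090/1463 = 1432.73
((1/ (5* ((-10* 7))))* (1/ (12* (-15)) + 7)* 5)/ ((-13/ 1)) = 0.01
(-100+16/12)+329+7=712/3 = 237.33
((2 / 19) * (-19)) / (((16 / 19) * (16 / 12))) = -57/32 = -1.78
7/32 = 0.22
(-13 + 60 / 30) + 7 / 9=-10.22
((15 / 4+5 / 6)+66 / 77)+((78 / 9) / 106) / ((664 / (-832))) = 1972487/369516 = 5.34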